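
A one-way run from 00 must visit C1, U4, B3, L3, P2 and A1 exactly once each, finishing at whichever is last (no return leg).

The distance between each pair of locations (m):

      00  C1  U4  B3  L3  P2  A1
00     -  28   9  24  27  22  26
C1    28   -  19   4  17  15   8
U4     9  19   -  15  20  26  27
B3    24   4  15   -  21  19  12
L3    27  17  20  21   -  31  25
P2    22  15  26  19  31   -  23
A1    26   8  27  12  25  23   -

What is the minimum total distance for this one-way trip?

Minimum one-way distance = 85 m.

There are 6! = 720 possible orderings.
00→C1→U4→B3→L3→P2→A1: 28+19+15+21+31+23 = 137
00→C1→U4→B3→L3→A1→P2: 28+19+15+21+25+23 = 131
00→C1→U4→B3→P2→L3→A1: 28+19+15+19+31+25 = 137
00→C1→U4→B3→P2→A1→L3: 28+19+15+19+23+25 = 129
00→C1→U4→B3→A1→L3→P2: 28+19+15+12+25+31 = 130
00→C1→U4→B3→A1→P2→L3: 28+19+15+12+23+31 = 128
00→C1→U4→L3→B3→P2→A1: 28+19+20+21+19+23 = 130
00→C1→U4→L3→B3→A1→P2: 28+19+20+21+12+23 = 123
… (712 more)
00→U4→L3→C1→B3→A1→P2: 9+20+17+4+12+23 = 85  ← best
The minimum is 85.
One shortest path: 00 → U4 → L3 → C1 → B3 → A1 → P2.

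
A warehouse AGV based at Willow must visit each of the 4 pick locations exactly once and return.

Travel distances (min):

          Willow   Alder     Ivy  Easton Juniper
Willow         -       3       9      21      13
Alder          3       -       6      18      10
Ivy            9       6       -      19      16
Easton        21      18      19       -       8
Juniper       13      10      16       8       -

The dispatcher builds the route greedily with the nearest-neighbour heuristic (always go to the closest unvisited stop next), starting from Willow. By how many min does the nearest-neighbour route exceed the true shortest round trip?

Willow: Alder=3, Ivy=9, Juniper=13, Easton=21 ⇒ Alder
Alder: Ivy=6, Juniper=10, Easton=18 ⇒ Ivy
Ivy: Juniper=16, Easton=19 ⇒ Juniper
Juniper: Easton=8 ⇒ Easton
NN route Willow → Alder → Ivy → Juniper → Easton → Willow costs 54.
Optimal: Willow → Alder → Ivy → Easton → Juniper → Willow costs 49 (by enumerating all 12 distinct tours).
Excess = 54 − 49 = 5.

Excess over optimum: 5 min.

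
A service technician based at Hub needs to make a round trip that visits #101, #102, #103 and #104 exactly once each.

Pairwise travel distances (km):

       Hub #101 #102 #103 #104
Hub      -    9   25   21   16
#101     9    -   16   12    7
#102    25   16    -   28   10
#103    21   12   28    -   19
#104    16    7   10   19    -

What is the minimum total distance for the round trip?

75 km — the shortest possible round trip.

Hub → #101 → #102 → #103 → #104 → Hub: 9+16+28+19+16 = 88
Hub → #101 → #102 → #104 → #103 → Hub: 9+16+10+19+21 = 75
Hub → #101 → #103 → #102 → #104 → Hub: 9+12+28+10+16 = 75
Hub → #101 → #103 → #104 → #102 → Hub: 9+12+19+10+25 = 75
Hub → #101 → #104 → #102 → #103 → Hub: 9+7+10+28+21 = 75
Hub → #101 → #104 → #103 → #102 → Hub: 9+7+19+28+25 = 88
Hub → #102 → #101 → #103 → #104 → Hub: 25+16+12+19+16 = 88
Hub → #102 → #101 → #104 → #103 → Hub: 25+16+7+19+21 = 88
Hub → #102 → #103 → #101 → #104 → Hub: 25+28+12+7+16 = 88
Hub → #102 → #104 → #101 → #103 → Hub: 25+10+7+12+21 = 75
Hub → #103 → #101 → #102 → #104 → Hub: 21+12+16+10+16 = 75
Hub → #103 → #102 → #101 → #104 → Hub: 21+28+16+7+16 = 88
The minimum is 75.
One optimal route: Hub → #101 → #102 → #104 → #103 → Hub (or its reverse).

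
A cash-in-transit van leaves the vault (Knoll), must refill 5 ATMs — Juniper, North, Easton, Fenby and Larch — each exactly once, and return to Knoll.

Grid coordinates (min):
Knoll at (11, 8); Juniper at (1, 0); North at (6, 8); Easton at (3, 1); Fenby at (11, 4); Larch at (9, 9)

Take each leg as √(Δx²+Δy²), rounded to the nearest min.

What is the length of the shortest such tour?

Shortest round trip = 29 min.

Knoll→Juniper→North→Easton→Fenby→Larch→Knoll: 13+9+8+9+5+2 = 46
Knoll→Juniper→North→Easton→Larch→Fenby→Knoll: 13+9+8+10+5+4 = 49
Knoll→Juniper→North→Fenby→Easton→Larch→Knoll: 13+9+6+9+10+2 = 49
Knoll→Juniper→North→Fenby→Larch→Easton→Knoll: 13+9+6+5+10+11 = 54
Knoll→Juniper→North→Larch→Easton→Fenby→Knoll: 13+9+3+10+9+4 = 48
Knoll→Juniper→North→Larch→Fenby→Easton→Knoll: 13+9+3+5+9+11 = 50
Knoll→Juniper→Easton→North→Fenby→Larch→Knoll: 13+2+8+6+5+2 = 36
Knoll→Juniper→Easton→North→Larch→Fenby→Knoll: 13+2+8+3+5+4 = 35
Knoll→Juniper→Easton→Fenby→North→Larch→Knoll: 13+2+9+6+3+2 = 35
Knoll→Juniper→Easton→Fenby→Larch→North→Knoll: 13+2+9+5+3+5 = 37
Knoll→Juniper→Easton→Larch→North→Fenby→Knoll: 13+2+10+3+6+4 = 38
Knoll→Juniper→Easton→Larch→Fenby→North→Knoll: 13+2+10+5+6+5 = 41
Knoll→Juniper→Fenby→North→Easton→Larch→Knoll: 13+11+6+8+10+2 = 50
Knoll→Juniper→Fenby→North→Larch→Easton→Knoll: 13+11+6+3+10+11 = 54
… (46 more)
Knoll→Fenby→Easton→Juniper→North→Larch→Knoll: 4+9+2+9+3+2 = 29  ← best
The minimum is 29.
One optimal route: Knoll → Fenby → Easton → Juniper → North → Larch → Knoll (or its reverse).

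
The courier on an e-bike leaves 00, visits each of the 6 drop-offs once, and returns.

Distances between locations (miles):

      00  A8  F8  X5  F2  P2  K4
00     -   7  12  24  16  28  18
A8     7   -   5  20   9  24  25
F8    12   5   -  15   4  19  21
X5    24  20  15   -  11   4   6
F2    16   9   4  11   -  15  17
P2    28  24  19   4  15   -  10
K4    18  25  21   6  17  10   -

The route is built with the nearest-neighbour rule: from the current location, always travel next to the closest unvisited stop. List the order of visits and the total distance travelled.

Total distance 59 miles via the nearest-neighbour route 00 → A8 → F8 → F2 → X5 → P2 → K4 → 00.

00 → [A8:7 / F8:12 / F2:16 / K4:18 / X5:24 / P2:28] → A8 (7)
A8 → [F8:5 / F2:9 / X5:20 / P2:24 / K4:25] → F8 (5)
F8 → [F2:4 / X5:15 / P2:19 / K4:21] → F2 (4)
F2 → [X5:11 / P2:15 / K4:17] → X5 (11)
X5 → [P2:4 / K4:6] → P2 (4)
P2 → [K4:10] → K4 (10)
Return K4→00: 18.
Total = 7 + 5 + 4 + 11 + 4 + 10 + 18 = 59.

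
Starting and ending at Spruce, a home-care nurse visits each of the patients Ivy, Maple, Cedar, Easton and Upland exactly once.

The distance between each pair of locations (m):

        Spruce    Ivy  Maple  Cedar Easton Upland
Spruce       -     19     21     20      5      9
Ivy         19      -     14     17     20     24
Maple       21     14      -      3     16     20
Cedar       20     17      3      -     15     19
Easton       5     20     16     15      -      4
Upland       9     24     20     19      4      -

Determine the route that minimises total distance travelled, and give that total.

Shortest round trip = 64 m.

There are 60 distinct closed tours to check (reversals are equivalent).
Spruce - Ivy - Maple - Cedar - Easton - Upland - Spruce: 19+14+3+15+4+9 = 64
Spruce - Ivy - Maple - Cedar - Upland - Easton - Spruce: 19+14+3+19+4+5 = 64
Spruce - Ivy - Maple - Easton - Cedar - Upland - Spruce: 19+14+16+15+19+9 = 92
Spruce - Ivy - Maple - Easton - Upland - Cedar - Spruce: 19+14+16+4+19+20 = 92
Spruce - Ivy - Maple - Upland - Cedar - Easton - Spruce: 19+14+20+19+15+5 = 92
Spruce - Ivy - Maple - Upland - Easton - Cedar - Spruce: 19+14+20+4+15+20 = 92
Spruce - Ivy - Cedar - Maple - Easton - Upland - Spruce: 19+17+3+16+4+9 = 68
Spruce - Ivy - Cedar - Maple - Upland - Easton - Spruce: 19+17+3+20+4+5 = 68
Spruce - Ivy - Cedar - Easton - Maple - Upland - Spruce: 19+17+15+16+20+9 = 96
Spruce - Ivy - Cedar - Easton - Upland - Maple - Spruce: 19+17+15+4+20+21 = 96
Spruce - Ivy - Cedar - Upland - Maple - Easton - Spruce: 19+17+19+20+16+5 = 96
Spruce - Ivy - Cedar - Upland - Easton - Maple - Spruce: 19+17+19+4+16+21 = 96
Spruce - Ivy - Easton - Maple - Cedar - Upland - Spruce: 19+20+16+3+19+9 = 86
Spruce - Ivy - Easton - Maple - Upland - Cedar - Spruce: 19+20+16+20+19+20 = 114
… (46 more)
The minimum is 64.
One optimal route: Spruce → Ivy → Maple → Cedar → Easton → Upland → Spruce (or its reverse).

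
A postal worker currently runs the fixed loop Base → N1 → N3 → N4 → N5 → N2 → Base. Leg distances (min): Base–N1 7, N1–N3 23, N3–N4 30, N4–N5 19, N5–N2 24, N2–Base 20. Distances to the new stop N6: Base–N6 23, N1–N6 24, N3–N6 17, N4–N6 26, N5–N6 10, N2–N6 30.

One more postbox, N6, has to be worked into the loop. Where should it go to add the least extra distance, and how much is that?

+13 min — insert N6 between N3 and N4.

Insertion cost between consecutive stops i–j is d(i,N6) + d(N6,j) − d(i,j):
  between Base and N1: 23 + 24 − 7 = 40
  between N1 and N3: 24 + 17 − 23 = 18
  between N3 and N4: 17 + 26 − 30 = 13
  between N4 and N5: 26 + 10 − 19 = 17
  between N5 and N2: 10 + 30 − 24 = 16
  between N2 and Base: 30 + 23 − 20 = 33
Cheapest insertion is between N3 and N4, adding 13.
New total = 123 + 13 = 136.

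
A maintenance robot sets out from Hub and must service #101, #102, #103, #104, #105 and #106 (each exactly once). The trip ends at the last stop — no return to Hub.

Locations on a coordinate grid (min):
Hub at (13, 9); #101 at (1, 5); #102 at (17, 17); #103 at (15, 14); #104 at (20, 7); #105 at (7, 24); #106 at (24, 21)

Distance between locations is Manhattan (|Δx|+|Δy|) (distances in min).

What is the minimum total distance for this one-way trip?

There are 6! = 720 possible orderings.
Hub - #101 - #102 - #103 - #104 - #105 - #106: 16+28+5+12+30+20 = 111
Hub - #101 - #102 - #103 - #104 - #106 - #105: 16+28+5+12+18+20 = 99
Hub - #101 - #102 - #103 - #105 - #104 - #106: 16+28+5+18+30+18 = 115
Hub - #101 - #102 - #103 - #105 - #106 - #104: 16+28+5+18+20+18 = 105
Hub - #101 - #102 - #103 - #106 - #104 - #105: 16+28+5+16+18+30 = 113
Hub - #101 - #102 - #103 - #106 - #105 - #104: 16+28+5+16+20+30 = 115
Hub - #101 - #102 - #104 - #103 - #105 - #106: 16+28+13+12+18+20 = 107
Hub - #101 - #102 - #104 - #103 - #106 - #105: 16+28+13+12+16+20 = 105
… (712 more)
Hub - #104 - #103 - #102 - #106 - #105 - #101: 9+12+5+11+20+25 = 82  ← best
The minimum is 82.
One shortest path: Hub → #104 → #103 → #102 → #106 → #105 → #101.

Shortest open route: 82 min.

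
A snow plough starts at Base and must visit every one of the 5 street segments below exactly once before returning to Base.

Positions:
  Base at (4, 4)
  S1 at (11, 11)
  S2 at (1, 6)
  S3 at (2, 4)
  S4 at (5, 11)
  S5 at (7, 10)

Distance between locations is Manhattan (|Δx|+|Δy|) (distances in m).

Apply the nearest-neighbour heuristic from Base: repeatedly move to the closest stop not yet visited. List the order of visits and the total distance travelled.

36 m along Base → S3 → S2 → S4 → S5 → S1 → Base.

At Base the remaining stops are S3 2, S2 5, S4 8, S5 9, S1 14; go to S3.
At S3 the remaining stops are S2 3, S4 10, S5 11, S1 16; go to S2.
At S2 the remaining stops are S4 9, S5 10, S1 15; go to S4.
At S4 the remaining stops are S5 3, S1 6; go to S5.
At S5 the remaining stops are S1 5; go to S1.
Return S1→Base: 14.
Total = 2 + 3 + 9 + 3 + 5 + 14 = 36.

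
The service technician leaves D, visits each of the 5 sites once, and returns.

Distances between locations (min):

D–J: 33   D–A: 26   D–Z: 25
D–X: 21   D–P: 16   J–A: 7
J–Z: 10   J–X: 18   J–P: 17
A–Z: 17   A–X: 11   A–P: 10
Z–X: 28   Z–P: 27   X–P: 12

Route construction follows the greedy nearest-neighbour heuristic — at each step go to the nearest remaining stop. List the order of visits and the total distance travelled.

D → [P:16 / X:21 / Z:25 / A:26 / J:33] → P (16)
P → [A:10 / X:12 / J:17 / Z:27] → A (10)
A → [J:7 / X:11 / Z:17] → J (7)
J → [Z:10 / X:18] → Z (10)
Z → [X:28] → X (28)
Return X→D: 21.
Total = 16 + 10 + 7 + 10 + 28 + 21 = 92.

Total distance 92 min via the nearest-neighbour route D → P → A → J → Z → X → D.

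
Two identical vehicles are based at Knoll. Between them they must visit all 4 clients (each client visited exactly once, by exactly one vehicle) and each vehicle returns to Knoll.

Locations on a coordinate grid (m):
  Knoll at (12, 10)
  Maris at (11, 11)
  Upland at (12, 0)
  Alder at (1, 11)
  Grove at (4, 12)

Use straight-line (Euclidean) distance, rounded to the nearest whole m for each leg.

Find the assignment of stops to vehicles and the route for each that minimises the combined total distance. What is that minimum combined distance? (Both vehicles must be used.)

Minimum combined distance: 39 m.

There are 2^3 − 1 = 7 ways to divide the 4 stops into two non-empty groups. For each, the best each vehicle can do is its own shortest tour through its group:
  {Maris} + {Upland, Alder, Grove}: 2 + 37 = 39
  {Upland} + {Maris, Alder, Grove}: 20 + 22 = 42
  {Maris, Upland} + {Alder, Grove}: 22 + 22 = 44
  {Alder} + {Maris, Upland, Grove}: 22 + 32 = 54
  {Maris, Alder} + {Upland, Grove}: 22 + 32 = 54
  {Upland, Alder} + {Maris, Grove}: 37 + 16 = 53
  … (7 splits in total)
Best: vehicle 1 Knoll → Maris → Knoll = 2; vehicle 2 Knoll → Upland → Alder → Grove → Knoll = 37; combined 39.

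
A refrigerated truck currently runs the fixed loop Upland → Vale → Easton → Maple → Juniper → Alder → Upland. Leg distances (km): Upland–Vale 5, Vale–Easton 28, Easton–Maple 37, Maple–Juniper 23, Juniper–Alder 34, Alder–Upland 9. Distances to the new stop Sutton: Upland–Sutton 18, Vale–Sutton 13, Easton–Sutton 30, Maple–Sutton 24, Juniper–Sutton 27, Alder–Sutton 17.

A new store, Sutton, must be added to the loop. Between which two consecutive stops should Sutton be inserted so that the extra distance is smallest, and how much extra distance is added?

Adding 10 km by placing Sutton on the Juniper–Alder leg.

Insertion cost between consecutive stops i–j is d(i,Sutton) + d(Sutton,j) − d(i,j):
  between Upland and Vale: 18 + 13 − 5 = 26
  between Vale and Easton: 13 + 30 − 28 = 15
  between Easton and Maple: 30 + 24 − 37 = 17
  between Maple and Juniper: 24 + 27 − 23 = 28
  between Juniper and Alder: 27 + 17 − 34 = 10
  between Alder and Upland: 17 + 18 − 9 = 26
Cheapest insertion is between Juniper and Alder, adding 10.
New total = 136 + 10 = 146.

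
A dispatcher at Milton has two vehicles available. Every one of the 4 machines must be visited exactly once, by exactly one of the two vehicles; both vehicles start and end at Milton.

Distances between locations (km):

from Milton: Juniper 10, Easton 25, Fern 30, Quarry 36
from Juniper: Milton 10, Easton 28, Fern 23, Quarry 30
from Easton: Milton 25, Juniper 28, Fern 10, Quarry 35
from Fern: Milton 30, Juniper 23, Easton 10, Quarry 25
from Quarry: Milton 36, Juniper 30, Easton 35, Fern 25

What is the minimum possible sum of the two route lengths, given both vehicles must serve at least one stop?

Try each way of splitting the stops between the two vehicles (each non-empty) and, for each split, find the best tour for each vehicle:
  {Juniper} + {Easton, Fern, Quarry}: 20 + 96 = 116
  {Easton} + {Juniper, Fern, Quarry}: 50 + 94 = 144
  {Juniper, Easton} + {Fern, Quarry}: 63 + 91 = 154
  {Fern} + {Juniper, Easton, Quarry}: 60 + 100 = 160
  {Juniper, Fern} + {Easton, Quarry}: 63 + 96 = 159
  {Easton, Fern} + {Juniper, Quarry}: 65 + 76 = 141
  … (7 splits in total)
Best: vehicle 1 Milton → Juniper → Milton = 20; vehicle 2 Milton → Easton → Fern → Quarry → Milton = 96; combined 116.

Minimum combined distance: 116 km.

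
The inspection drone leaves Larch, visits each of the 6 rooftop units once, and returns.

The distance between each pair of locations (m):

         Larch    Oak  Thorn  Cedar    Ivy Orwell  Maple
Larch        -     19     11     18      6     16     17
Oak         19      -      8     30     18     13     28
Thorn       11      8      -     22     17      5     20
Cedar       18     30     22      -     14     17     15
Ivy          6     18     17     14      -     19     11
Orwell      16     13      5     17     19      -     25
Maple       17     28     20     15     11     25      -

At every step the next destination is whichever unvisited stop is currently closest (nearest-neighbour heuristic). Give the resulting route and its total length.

From Larch: distances to unvisited — Ivy=6, Thorn=11, Orwell=16, Maple=17, Cedar=18, Oak=19. Nearest is Ivy (6).
From Ivy: distances to unvisited — Maple=11, Cedar=14, Thorn=17, Oak=18, Orwell=19. Nearest is Maple (11).
From Maple: distances to unvisited — Cedar=15, Thorn=20, Orwell=25, Oak=28. Nearest is Cedar (15).
From Cedar: distances to unvisited — Orwell=17, Thorn=22, Oak=30. Nearest is Orwell (17).
From Orwell: distances to unvisited — Thorn=5, Oak=13. Nearest is Thorn (5).
From Thorn: distances to unvisited — Oak=8. Nearest is Oak (8).
Return Oak→Larch: 19.
Total = 6 + 11 + 15 + 17 + 5 + 8 + 19 = 81.

Total distance 81 m via the nearest-neighbour route Larch → Ivy → Maple → Cedar → Orwell → Thorn → Oak → Larch.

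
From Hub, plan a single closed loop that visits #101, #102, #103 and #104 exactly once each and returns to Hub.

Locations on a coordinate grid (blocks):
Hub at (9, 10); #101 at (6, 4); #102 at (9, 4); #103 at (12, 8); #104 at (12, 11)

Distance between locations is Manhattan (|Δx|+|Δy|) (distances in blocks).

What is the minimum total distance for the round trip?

26 blocks — the shortest possible round trip.

With 4 stops there are 4!/2 = 12 distinct round trips (a route and its reverse cost the same).
Hub-#101-#102-#103-#104-Hub: 9+3+7+3+4 = 26
Hub-#101-#102-#104-#103-Hub: 9+3+10+3+5 = 30
Hub-#101-#103-#102-#104-Hub: 9+10+7+10+4 = 40
Hub-#101-#103-#104-#102-Hub: 9+10+3+10+6 = 38
Hub-#101-#104-#102-#103-Hub: 9+13+10+7+5 = 44
Hub-#101-#104-#103-#102-Hub: 9+13+3+7+6 = 38
Hub-#102-#101-#103-#104-Hub: 6+3+10+3+4 = 26
Hub-#102-#101-#104-#103-Hub: 6+3+13+3+5 = 30
Hub-#102-#103-#101-#104-Hub: 6+7+10+13+4 = 40
Hub-#102-#104-#101-#103-Hub: 6+10+13+10+5 = 44
Hub-#103-#101-#102-#104-Hub: 5+10+3+10+4 = 32
Hub-#103-#102-#101-#104-Hub: 5+7+3+13+4 = 32
The minimum is 26.
One optimal route: Hub → #101 → #102 → #103 → #104 → Hub (or its reverse).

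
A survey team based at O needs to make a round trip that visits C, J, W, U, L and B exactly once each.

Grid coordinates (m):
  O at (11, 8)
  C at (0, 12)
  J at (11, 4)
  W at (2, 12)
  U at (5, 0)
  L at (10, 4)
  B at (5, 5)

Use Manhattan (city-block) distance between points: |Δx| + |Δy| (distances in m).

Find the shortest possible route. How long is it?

46 m — the shortest possible round trip.

With 6 stops there are 6!/2 = 360 distinct round trips (a route and its reverse cost the same).
O → C → J → W → U → L → B → O: 15+19+17+15+9+6+9 = 90
O → C → J → W → U → B → L → O: 15+19+17+15+5+6+5 = 82
O → C → J → W → L → U → B → O: 15+19+17+16+9+5+9 = 90
O → C → J → W → L → B → U → O: 15+19+17+16+6+5+14 = 92
O → C → J → W → B → U → L → O: 15+19+17+10+5+9+5 = 80
O → C → J → W → B → L → U → O: 15+19+17+10+6+9+14 = 90
O → C → J → U → W → L → B → O: 15+19+10+15+16+6+9 = 90
O → C → J → U → W → B → L → O: 15+19+10+15+10+6+5 = 80
… (352 more)
O → C → W → B → U → L → J → O: 15+2+10+5+9+1+4 = 46  ← best
The minimum is 46.
One optimal route: O → C → W → B → U → L → J → O (or its reverse).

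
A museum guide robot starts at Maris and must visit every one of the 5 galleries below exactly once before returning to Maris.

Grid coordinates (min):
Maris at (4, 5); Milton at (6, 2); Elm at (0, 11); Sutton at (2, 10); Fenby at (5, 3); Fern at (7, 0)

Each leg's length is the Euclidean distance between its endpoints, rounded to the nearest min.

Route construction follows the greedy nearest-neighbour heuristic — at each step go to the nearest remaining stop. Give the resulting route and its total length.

Maris → [Fenby:2 / Milton:4 / Sutton:5 / Fern:6 / Elm:7] → Fenby (2)
Fenby → [Milton:1 / Fern:4 / Sutton:8 / Elm:9] → Milton (1)
Milton → [Fern:2 / Sutton:9 / Elm:11] → Fern (2)
Fern → [Sutton:11 / Elm:13] → Sutton (11)
Sutton → [Elm:2] → Elm (2)
Return Elm→Maris: 7.
Total = 2 + 1 + 2 + 11 + 2 + 7 = 25.

Total distance 25 min via the nearest-neighbour route Maris → Fenby → Milton → Fern → Sutton → Elm → Maris.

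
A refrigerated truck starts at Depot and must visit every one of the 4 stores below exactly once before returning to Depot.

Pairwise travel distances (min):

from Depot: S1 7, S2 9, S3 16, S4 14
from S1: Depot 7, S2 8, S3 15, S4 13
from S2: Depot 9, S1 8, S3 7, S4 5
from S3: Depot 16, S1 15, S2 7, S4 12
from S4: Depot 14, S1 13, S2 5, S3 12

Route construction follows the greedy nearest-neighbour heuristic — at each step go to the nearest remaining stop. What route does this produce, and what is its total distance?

Total distance 48 min via the nearest-neighbour route Depot → S1 → S2 → S4 → S3 → Depot.

At Depot the remaining stops are S1 7, S2 9, S4 14, S3 16; go to S1.
At S1 the remaining stops are S2 8, S4 13, S3 15; go to S2.
At S2 the remaining stops are S4 5, S3 7; go to S4.
At S4 the remaining stops are S3 12; go to S3.
Return S3→Depot: 16.
Total = 7 + 8 + 5 + 12 + 16 = 48.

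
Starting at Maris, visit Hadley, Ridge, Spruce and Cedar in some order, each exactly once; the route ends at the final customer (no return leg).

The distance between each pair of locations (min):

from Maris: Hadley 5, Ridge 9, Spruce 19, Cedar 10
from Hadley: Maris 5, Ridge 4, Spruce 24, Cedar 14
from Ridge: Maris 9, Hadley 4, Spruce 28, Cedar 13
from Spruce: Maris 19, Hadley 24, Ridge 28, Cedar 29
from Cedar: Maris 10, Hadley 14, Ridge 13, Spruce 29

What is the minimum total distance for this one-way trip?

51 min — the minimum one-way total.

There are 4! = 24 possible orderings.
Maris - Hadley - Ridge - Spruce - Cedar: 5+4+28+29 = 66
Maris - Hadley - Ridge - Cedar - Spruce: 5+4+13+29 = 51
Maris - Hadley - Spruce - Ridge - Cedar: 5+24+28+13 = 70
Maris - Hadley - Spruce - Cedar - Ridge: 5+24+29+13 = 71
Maris - Hadley - Cedar - Ridge - Spruce: 5+14+13+28 = 60
Maris - Hadley - Cedar - Spruce - Ridge: 5+14+29+28 = 76
Maris - Ridge - Hadley - Spruce - Cedar: 9+4+24+29 = 66
Maris - Ridge - Hadley - Cedar - Spruce: 9+4+14+29 = 56
Maris - Ridge - Spruce - Hadley - Cedar: 9+28+24+14 = 75
Maris - Ridge - Spruce - Cedar - Hadley: 9+28+29+14 = 80
Maris - Ridge - Cedar - Hadley - Spruce: 9+13+14+24 = 60
Maris - Ridge - Cedar - Spruce - Hadley: 9+13+29+24 = 75
Maris - Spruce - Hadley - Ridge - Cedar: 19+24+4+13 = 60
Maris - Spruce - Hadley - Cedar - Ridge: 19+24+14+13 = 70
… (10 more)
The minimum is 51.
One shortest path: Maris → Hadley → Ridge → Cedar → Spruce.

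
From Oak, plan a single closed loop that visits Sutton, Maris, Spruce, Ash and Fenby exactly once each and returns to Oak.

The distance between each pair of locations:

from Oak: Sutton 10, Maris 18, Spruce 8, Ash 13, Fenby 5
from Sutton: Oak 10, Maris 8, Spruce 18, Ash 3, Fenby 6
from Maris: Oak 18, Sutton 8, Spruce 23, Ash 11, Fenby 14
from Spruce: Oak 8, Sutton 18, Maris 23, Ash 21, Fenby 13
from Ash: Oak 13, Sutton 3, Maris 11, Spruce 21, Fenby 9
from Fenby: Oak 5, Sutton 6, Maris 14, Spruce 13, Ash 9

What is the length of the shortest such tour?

There are 60 distinct closed tours to check (reversals are equivalent).
Oak-Sutton-Maris-Spruce-Ash-Fenby-Oak: 10+8+23+21+9+5 = 76
Oak-Sutton-Maris-Spruce-Fenby-Ash-Oak: 10+8+23+13+9+13 = 76
Oak-Sutton-Maris-Ash-Spruce-Fenby-Oak: 10+8+11+21+13+5 = 68
Oak-Sutton-Maris-Ash-Fenby-Spruce-Oak: 10+8+11+9+13+8 = 59
Oak-Sutton-Maris-Fenby-Spruce-Ash-Oak: 10+8+14+13+21+13 = 79
Oak-Sutton-Maris-Fenby-Ash-Spruce-Oak: 10+8+14+9+21+8 = 70
Oak-Sutton-Spruce-Maris-Ash-Fenby-Oak: 10+18+23+11+9+5 = 76
Oak-Sutton-Spruce-Maris-Fenby-Ash-Oak: 10+18+23+14+9+13 = 87
Oak-Sutton-Spruce-Ash-Maris-Fenby-Oak: 10+18+21+11+14+5 = 79
Oak-Sutton-Spruce-Ash-Fenby-Maris-Oak: 10+18+21+9+14+18 = 90
Oak-Sutton-Spruce-Fenby-Maris-Ash-Oak: 10+18+13+14+11+13 = 79
Oak-Sutton-Spruce-Fenby-Ash-Maris-Oak: 10+18+13+9+11+18 = 79
Oak-Sutton-Ash-Maris-Spruce-Fenby-Oak: 10+3+11+23+13+5 = 65
Oak-Sutton-Ash-Maris-Fenby-Spruce-Oak: 10+3+11+14+13+8 = 59
… (46 more)
Oak-Spruce-Maris-Sutton-Ash-Fenby-Oak: 8+23+8+3+9+5 = 56  ← best
The minimum is 56.
One optimal route: Oak → Spruce → Maris → Sutton → Ash → Fenby → Oak (or its reverse).

Shortest round trip = 56.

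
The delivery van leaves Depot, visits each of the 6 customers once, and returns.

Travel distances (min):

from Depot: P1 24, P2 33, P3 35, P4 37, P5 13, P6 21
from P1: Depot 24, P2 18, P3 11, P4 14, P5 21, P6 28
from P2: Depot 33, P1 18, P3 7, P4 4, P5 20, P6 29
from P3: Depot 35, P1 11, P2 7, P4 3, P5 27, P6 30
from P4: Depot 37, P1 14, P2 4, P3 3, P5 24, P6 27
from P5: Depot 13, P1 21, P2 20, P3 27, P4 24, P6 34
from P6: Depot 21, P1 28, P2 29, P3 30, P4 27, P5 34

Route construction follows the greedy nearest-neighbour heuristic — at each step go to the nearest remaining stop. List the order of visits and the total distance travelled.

Depot → [P5:13 / P6:21 / P1:24 / P2:33 / P3:35 / P4:37] → P5 (13)
P5 → [P2:20 / P1:21 / P4:24 / P3:27 / P6:34] → P2 (20)
P2 → [P4:4 / P3:7 / P1:18 / P6:29] → P4 (4)
P4 → [P3:3 / P1:14 / P6:27] → P3 (3)
P3 → [P1:11 / P6:30] → P1 (11)
P1 → [P6:28] → P6 (28)
Return P6→Depot: 21.
Total = 13 + 20 + 4 + 3 + 11 + 28 + 21 = 100.

Total distance 100 min via the nearest-neighbour route Depot → P5 → P2 → P4 → P3 → P1 → P6 → Depot.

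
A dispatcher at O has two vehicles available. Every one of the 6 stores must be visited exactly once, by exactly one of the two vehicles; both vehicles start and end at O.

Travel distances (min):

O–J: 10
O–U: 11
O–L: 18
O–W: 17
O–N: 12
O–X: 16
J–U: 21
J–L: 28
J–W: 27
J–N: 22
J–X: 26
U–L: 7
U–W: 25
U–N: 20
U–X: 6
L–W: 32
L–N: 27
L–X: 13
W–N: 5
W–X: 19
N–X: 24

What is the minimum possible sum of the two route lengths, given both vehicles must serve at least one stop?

Minimum combined distance: 87 min.

There are 2^5 − 1 = 31 ways to divide the 6 stops into two non-empty groups. For each, the best each vehicle can do is its own shortest tour through its group:
  {J} + {U, L, W, N, X}: 20 + 67 = 87
  {U} + {J, L, W, N, X}: 22 + 87 = 109
  {J, U} + {L, W, N, X}: 42 + 67 = 109
  {L} + {J, U, W, N, X}: 36 + 73 = 109
  {J, L} + {U, W, N, X}: 56 + 53 = 109
  {U, L} + {J, W, N, X}: 36 + 72 = 108
  … (31 splits in total)
Best: vehicle 1 O → J → O = 20; vehicle 2 O → U → L → X → W → N → O = 67; combined 87.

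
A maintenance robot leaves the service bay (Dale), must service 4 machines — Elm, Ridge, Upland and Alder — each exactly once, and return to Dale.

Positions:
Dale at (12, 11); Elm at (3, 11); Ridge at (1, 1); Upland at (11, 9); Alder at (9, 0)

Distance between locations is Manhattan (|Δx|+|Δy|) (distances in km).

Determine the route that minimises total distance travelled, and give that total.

44 km — the shortest possible round trip.

Dale-Elm-Ridge-Upland-Alder-Dale: 9+12+18+11+14 = 64
Dale-Elm-Ridge-Alder-Upland-Dale: 9+12+9+11+3 = 44
Dale-Elm-Upland-Ridge-Alder-Dale: 9+10+18+9+14 = 60
Dale-Elm-Upland-Alder-Ridge-Dale: 9+10+11+9+21 = 60
Dale-Elm-Alder-Ridge-Upland-Dale: 9+17+9+18+3 = 56
Dale-Elm-Alder-Upland-Ridge-Dale: 9+17+11+18+21 = 76
Dale-Ridge-Elm-Upland-Alder-Dale: 21+12+10+11+14 = 68
Dale-Ridge-Elm-Alder-Upland-Dale: 21+12+17+11+3 = 64
Dale-Ridge-Upland-Elm-Alder-Dale: 21+18+10+17+14 = 80
Dale-Ridge-Alder-Elm-Upland-Dale: 21+9+17+10+3 = 60
Dale-Upland-Elm-Ridge-Alder-Dale: 3+10+12+9+14 = 48
Dale-Upland-Ridge-Elm-Alder-Dale: 3+18+12+17+14 = 64
The minimum is 44.
One optimal route: Dale → Elm → Ridge → Alder → Upland → Dale (or its reverse).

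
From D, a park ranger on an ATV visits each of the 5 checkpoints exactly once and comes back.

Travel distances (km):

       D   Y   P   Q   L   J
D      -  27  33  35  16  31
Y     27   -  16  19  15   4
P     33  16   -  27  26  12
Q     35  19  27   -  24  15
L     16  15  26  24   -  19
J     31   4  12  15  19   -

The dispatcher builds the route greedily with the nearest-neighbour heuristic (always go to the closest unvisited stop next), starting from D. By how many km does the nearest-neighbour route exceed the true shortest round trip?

D: L=16, Y=27, J=31, P=33, Q=35 ⇒ L
L: Y=15, J=19, Q=24, P=26 ⇒ Y
Y: J=4, P=16, Q=19 ⇒ J
J: P=12, Q=15 ⇒ P
P: Q=27 ⇒ Q
NN route D → L → Y → J → P → Q → D costs 109.
Optimal: D → P → Y → J → Q → L → D costs 108 (by enumerating all 60 distinct tours).
Excess = 109 − 108 = 1.

1 km longer than the optimal tour.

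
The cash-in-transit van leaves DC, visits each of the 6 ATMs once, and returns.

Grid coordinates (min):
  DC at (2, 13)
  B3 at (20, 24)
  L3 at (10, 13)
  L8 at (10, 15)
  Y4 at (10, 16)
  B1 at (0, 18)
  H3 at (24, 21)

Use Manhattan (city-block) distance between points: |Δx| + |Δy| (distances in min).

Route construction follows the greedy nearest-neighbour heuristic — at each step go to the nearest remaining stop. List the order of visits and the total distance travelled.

At DC the remaining stops are B1 7, L3 8, L8 10, Y4 11, B3 29, H3 30; go to B1.
At B1 the remaining stops are Y4 12, L8 13, L3 15, B3 26, H3 27; go to Y4.
At Y4 the remaining stops are L8 1, L3 3, B3 18, H3 19; go to L8.
At L8 the remaining stops are L3 2, B3 19, H3 20; go to L3.
At L3 the remaining stops are B3 21, H3 22; go to B3.
At B3 the remaining stops are H3 7; go to H3.
Return H3→DC: 30.
Total = 7 + 12 + 1 + 2 + 21 + 7 + 30 = 80.

Nearest-neighbour total = 80 min; route DC → B1 → Y4 → L8 → L3 → B3 → H3 → DC.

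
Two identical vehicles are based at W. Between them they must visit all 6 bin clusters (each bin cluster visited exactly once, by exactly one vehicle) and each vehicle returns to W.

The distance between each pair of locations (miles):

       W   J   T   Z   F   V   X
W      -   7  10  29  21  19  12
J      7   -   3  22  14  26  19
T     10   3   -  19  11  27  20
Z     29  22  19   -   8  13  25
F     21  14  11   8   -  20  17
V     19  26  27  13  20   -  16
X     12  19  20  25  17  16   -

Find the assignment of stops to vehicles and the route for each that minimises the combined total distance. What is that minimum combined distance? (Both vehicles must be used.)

Minimum combined distance: 84 miles.

There are 2^5 − 1 = 31 ways to divide the 6 stops into two non-empty groups. For each, the best each vehicle can do is its own shortest tour through its group:
  {J} + {T, Z, F, V, X}: 14 + 70 = 84
  {T} + {J, Z, F, V, X}: 20 + 70 = 90
  {J, T} + {Z, F, V, X}: 20 + 69 = 89
  {Z} + {J, T, F, V, X}: 58 + 69 = 127
  {J, Z} + {T, F, V, X}: 58 + 69 = 127
  {T, Z} + {J, F, V, X}: 58 + 69 = 127
  … (31 splits in total)
Best: vehicle 1 W → J → W = 14; vehicle 2 W → T → F → Z → V → X → W = 70; combined 84.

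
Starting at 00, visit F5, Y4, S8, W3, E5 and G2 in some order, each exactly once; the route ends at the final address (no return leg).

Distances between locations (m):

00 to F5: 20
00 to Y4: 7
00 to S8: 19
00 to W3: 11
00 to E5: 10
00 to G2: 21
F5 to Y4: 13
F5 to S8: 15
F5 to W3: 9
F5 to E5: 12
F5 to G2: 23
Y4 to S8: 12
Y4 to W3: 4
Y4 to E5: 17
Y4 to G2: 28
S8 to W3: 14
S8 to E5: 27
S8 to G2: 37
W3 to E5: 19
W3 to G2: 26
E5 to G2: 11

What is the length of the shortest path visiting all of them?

Minimum one-way distance = 63 m.

There are 6! = 720 possible orderings.
00 → F5 → Y4 → S8 → W3 → E5 → G2: 20+13+12+14+19+11 = 89
00 → F5 → Y4 → S8 → W3 → G2 → E5: 20+13+12+14+26+11 = 96
00 → F5 → Y4 → S8 → E5 → W3 → G2: 20+13+12+27+19+26 = 117
00 → F5 → Y4 → S8 → E5 → G2 → W3: 20+13+12+27+11+26 = 109
00 → F5 → Y4 → S8 → G2 → W3 → E5: 20+13+12+37+26+19 = 127
00 → F5 → Y4 → S8 → G2 → E5 → W3: 20+13+12+37+11+19 = 112
00 → F5 → Y4 → W3 → S8 → E5 → G2: 20+13+4+14+27+11 = 89
00 → F5 → Y4 → W3 → S8 → G2 → E5: 20+13+4+14+37+11 = 99
… (712 more)
00 → Y4 → W3 → S8 → F5 → E5 → G2: 7+4+14+15+12+11 = 63  ← best
The minimum is 63.
One shortest path: 00 → Y4 → W3 → S8 → F5 → E5 → G2.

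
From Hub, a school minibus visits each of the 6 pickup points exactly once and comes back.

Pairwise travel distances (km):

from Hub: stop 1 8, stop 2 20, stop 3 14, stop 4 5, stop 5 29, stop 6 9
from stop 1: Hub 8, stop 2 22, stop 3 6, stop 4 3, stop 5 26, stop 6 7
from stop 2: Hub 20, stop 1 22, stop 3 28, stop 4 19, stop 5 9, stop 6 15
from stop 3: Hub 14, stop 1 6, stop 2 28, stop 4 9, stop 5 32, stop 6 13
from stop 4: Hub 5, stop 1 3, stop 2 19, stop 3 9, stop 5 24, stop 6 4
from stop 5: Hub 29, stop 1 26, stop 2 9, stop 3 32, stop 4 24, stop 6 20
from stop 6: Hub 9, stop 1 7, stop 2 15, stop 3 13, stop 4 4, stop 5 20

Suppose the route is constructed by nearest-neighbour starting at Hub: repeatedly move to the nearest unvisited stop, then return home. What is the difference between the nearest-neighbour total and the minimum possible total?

Hub: stop 4=5, stop 1=8, stop 6=9, stop 3=14, stop 2=20, stop 5=29 ⇒ stop 4
stop 4: stop 1=3, stop 6=4, stop 3=9, stop 2=19, stop 5=24 ⇒ stop 1
stop 1: stop 3=6, stop 6=7, stop 2=22, stop 5=26 ⇒ stop 3
stop 3: stop 6=13, stop 2=28, stop 5=32 ⇒ stop 6
stop 6: stop 2=15, stop 5=20 ⇒ stop 2
stop 2: stop 5=9 ⇒ stop 5
NN route Hub → stop 4 → stop 1 → stop 3 → stop 6 → stop 2 → stop 5 → Hub costs 80.
Optimal: Hub → stop 1 → stop 3 → stop 4 → stop 6 → stop 5 → stop 2 → Hub costs 76 (by enumerating all 360 distinct tours).
Excess = 80 − 76 = 4.

4 km longer than the optimal tour.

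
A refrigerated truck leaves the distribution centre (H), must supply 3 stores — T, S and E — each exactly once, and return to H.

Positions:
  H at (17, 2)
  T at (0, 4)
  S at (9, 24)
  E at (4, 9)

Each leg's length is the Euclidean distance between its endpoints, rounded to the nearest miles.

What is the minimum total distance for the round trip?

With 3 stops there are 3!/2 = 3 distinct round trips (a route and its reverse cost the same).
H→T→S→E→H: 17+22+16+15 = 70
H→T→E→S→H: 17+6+16+23 = 62
H→S→T→E→H: 23+22+6+15 = 66
The minimum is 62.
One optimal route: H → T → E → S → H (or its reverse).

Minimum total distance: 62 miles.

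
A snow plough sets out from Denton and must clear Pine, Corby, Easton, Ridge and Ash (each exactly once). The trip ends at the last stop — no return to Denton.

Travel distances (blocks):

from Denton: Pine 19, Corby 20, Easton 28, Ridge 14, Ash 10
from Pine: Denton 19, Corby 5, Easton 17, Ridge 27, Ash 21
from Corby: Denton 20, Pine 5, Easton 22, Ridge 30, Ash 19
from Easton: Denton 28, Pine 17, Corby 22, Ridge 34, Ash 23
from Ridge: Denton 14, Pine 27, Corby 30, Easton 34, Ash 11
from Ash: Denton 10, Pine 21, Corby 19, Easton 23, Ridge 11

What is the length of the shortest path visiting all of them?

Minimum one-way distance = 66 blocks.

There are 5! = 120 possible orderings.
Denton → Pine → Corby → Easton → Ridge → Ash: 19+5+22+34+11 = 91
Denton → Pine → Corby → Easton → Ash → Ridge: 19+5+22+23+11 = 80
Denton → Pine → Corby → Ridge → Easton → Ash: 19+5+30+34+23 = 111
Denton → Pine → Corby → Ridge → Ash → Easton: 19+5+30+11+23 = 88
Denton → Pine → Corby → Ash → Easton → Ridge: 19+5+19+23+34 = 100
Denton → Pine → Corby → Ash → Ridge → Easton: 19+5+19+11+34 = 88
Denton → Pine → Easton → Corby → Ridge → Ash: 19+17+22+30+11 = 99
Denton → Pine → Easton → Corby → Ash → Ridge: 19+17+22+19+11 = 88
Denton → Pine → Easton → Ridge → Corby → Ash: 19+17+34+30+19 = 119
Denton → Pine → Easton → Ridge → Ash → Corby: 19+17+34+11+19 = 100
Denton → Pine → Easton → Ash → Corby → Ridge: 19+17+23+19+30 = 108
Denton → Pine → Easton → Ash → Ridge → Corby: 19+17+23+11+30 = 100
Denton → Pine → Ridge → Corby → Easton → Ash: 19+27+30+22+23 = 121
Denton → Pine → Ridge → Corby → Ash → Easton: 19+27+30+19+23 = 118
… (106 more)
Denton → Ridge → Ash → Corby → Pine → Easton: 14+11+19+5+17 = 66  ← best
The minimum is 66.
One shortest path: Denton → Ridge → Ash → Corby → Pine → Easton.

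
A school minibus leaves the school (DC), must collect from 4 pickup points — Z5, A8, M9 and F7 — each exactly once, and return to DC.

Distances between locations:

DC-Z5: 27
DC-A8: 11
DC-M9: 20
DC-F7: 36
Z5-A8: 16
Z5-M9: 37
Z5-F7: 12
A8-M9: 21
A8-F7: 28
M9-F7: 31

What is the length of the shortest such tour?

DC → Z5 → A8 → M9 → F7 → DC: 27+16+21+31+36 = 131
DC → Z5 → A8 → F7 → M9 → DC: 27+16+28+31+20 = 122
DC → Z5 → M9 → A8 → F7 → DC: 27+37+21+28+36 = 149
DC → Z5 → M9 → F7 → A8 → DC: 27+37+31+28+11 = 134
DC → Z5 → F7 → A8 → M9 → DC: 27+12+28+21+20 = 108
DC → Z5 → F7 → M9 → A8 → DC: 27+12+31+21+11 = 102
DC → A8 → Z5 → M9 → F7 → DC: 11+16+37+31+36 = 131
DC → A8 → Z5 → F7 → M9 → DC: 11+16+12+31+20 = 90
DC → A8 → M9 → Z5 → F7 → DC: 11+21+37+12+36 = 117
DC → A8 → F7 → Z5 → M9 → DC: 11+28+12+37+20 = 108
DC → M9 → Z5 → A8 → F7 → DC: 20+37+16+28+36 = 137
DC → M9 → A8 → Z5 → F7 → DC: 20+21+16+12+36 = 105
The minimum is 90.
One optimal route: DC → A8 → Z5 → F7 → M9 → DC (or its reverse).

90 — the shortest possible round trip.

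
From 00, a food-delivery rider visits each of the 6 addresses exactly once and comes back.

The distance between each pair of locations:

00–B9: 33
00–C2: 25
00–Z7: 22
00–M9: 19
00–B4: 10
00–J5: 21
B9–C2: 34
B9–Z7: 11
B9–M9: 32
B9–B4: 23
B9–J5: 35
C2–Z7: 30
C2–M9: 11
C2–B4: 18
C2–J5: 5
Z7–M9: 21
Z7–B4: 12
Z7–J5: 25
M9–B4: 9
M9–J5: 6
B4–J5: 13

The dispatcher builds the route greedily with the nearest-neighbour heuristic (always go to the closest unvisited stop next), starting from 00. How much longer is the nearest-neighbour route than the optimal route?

From 00: B4=10, M9=19, J5=21, Z7=22, C2=25, B9=33 → choose B4 (10).
From B4: M9=9, Z7=12, J5=13, C2=18, B9=23 → choose M9 (9).
From M9: J5=6, C2=11, Z7=21, B9=32 → choose J5 (6).
From J5: C2=5, Z7=25, B9=35 → choose C2 (5).
From C2: Z7=30, B9=34 → choose Z7 (30).
From Z7: B9=11 → choose B9 (11).
NN route 00 → B4 → M9 → J5 → C2 → Z7 → B9 → 00 costs 104.
Optimal: 00 → Z7 → B9 → C2 → J5 → M9 → B4 → 00 costs 97 (by enumerating all 360 distinct tours).
Excess = 104 − 97 = 7.

Excess over optimum: 7.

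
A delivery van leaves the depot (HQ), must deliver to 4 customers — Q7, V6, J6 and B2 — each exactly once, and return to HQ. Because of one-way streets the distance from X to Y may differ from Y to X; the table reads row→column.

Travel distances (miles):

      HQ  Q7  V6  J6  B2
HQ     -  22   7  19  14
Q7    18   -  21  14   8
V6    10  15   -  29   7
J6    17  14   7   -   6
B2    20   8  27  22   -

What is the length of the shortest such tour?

Shortest round trip = 53 miles.

HQ → Q7 → V6 → J6 → B2 → HQ: 22+21+29+6+20 = 98
HQ → Q7 → V6 → B2 → J6 → HQ: 22+21+7+22+17 = 89
HQ → Q7 → J6 → V6 → B2 → HQ: 22+14+7+7+20 = 70
HQ → Q7 → J6 → B2 → V6 → HQ: 22+14+6+27+10 = 79
HQ → Q7 → B2 → V6 → J6 → HQ: 22+8+27+29+17 = 103
HQ → Q7 → B2 → J6 → V6 → HQ: 22+8+22+7+10 = 69
HQ → V6 → Q7 → J6 → B2 → HQ: 7+15+14+6+20 = 62
HQ → V6 → Q7 → B2 → J6 → HQ: 7+15+8+22+17 = 69
HQ → V6 → J6 → Q7 → B2 → HQ: 7+29+14+8+20 = 78
HQ → V6 → J6 → B2 → Q7 → HQ: 7+29+6+8+18 = 68
HQ → V6 → B2 → Q7 → J6 → HQ: 7+7+8+14+17 = 53
HQ → V6 → B2 → J6 → Q7 → HQ: 7+7+22+14+18 = 68
HQ → J6 → Q7 → V6 → B2 → HQ: 19+14+21+7+20 = 81
HQ → J6 → Q7 → B2 → V6 → HQ: 19+14+8+27+10 = 78
… (10 more)
The minimum is 53.
One optimal route: HQ → V6 → B2 → Q7 → J6 → HQ.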